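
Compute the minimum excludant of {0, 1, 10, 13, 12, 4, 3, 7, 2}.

The values 0, 1, 2, 3, 4 are all present; 5 is the first non-negative integer missing from the set.

5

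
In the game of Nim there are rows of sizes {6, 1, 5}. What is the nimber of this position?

2

In binary:
  110  (6)
  001  (1)
  101  (5)
  ---
  010  (2)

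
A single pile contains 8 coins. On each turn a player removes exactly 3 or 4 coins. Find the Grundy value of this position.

Build the Grundy sequence with g(k) = mex{g(k−s) : s ∈ {3, 4}, s ≤ k}:
g(0) = mex{} = 0
g(1) = mex{} = 0
g(2) = mex{} = 0
g(3) = mex{0} = 1
g(4) = mex{0} = 1
g(5) = mex{0} = 1
g(6) = mex{0,1} = 2
g(7) = mex{1} = 0
g(8) = mex{1} = 0
So g(8) = 0.

0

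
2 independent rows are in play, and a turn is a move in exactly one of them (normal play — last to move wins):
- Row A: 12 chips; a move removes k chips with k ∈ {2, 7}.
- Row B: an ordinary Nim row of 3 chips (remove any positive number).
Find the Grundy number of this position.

2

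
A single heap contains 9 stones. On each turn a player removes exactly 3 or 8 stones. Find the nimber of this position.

Compute g(0), g(1), … for moves {3, 8}:
g(0) = mex{} = 0
g(1) = mex{} = 0
g(2) = mex{} = 0
g(3) = mex{0} = 1
g(4) = mex{0} = 1
g(5) = mex{0} = 1
g(6) = mex{1} = 0
g(7) = mex{1} = 0
g(8) = mex{0,1} = 2
g(9) = mex{0} = 1
So g(9) = 1.

1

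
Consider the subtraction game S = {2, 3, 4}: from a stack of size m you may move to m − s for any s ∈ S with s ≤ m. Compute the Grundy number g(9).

Build the Grundy sequence with g(k) = mex{g(k−s) : s ∈ {2, 3, 4}, s ≤ k}:
k:     0  1  2  3  4  5  6  7  8  9
g(k):  0  0  1  1  2  2  0  0  1  1
So g(9) = 1.

1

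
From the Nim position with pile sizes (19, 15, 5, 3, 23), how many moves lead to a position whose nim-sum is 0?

1

Compute the nim-sum pairwise:
19 ^ 15 = 28
28 ^ 5 = 25
25 ^ 3 = 26
26 ^ 23 = 13
The overall nim-sum is X = 13. A pile of size p has a winning move iff p XOR X < p (reduce it to p XOR X).
  19: 19 XOR 13 = 30 ≥ 19 — no move.
  15: 15 XOR 13 = 2 < 15 — winning move (to 2).
  5: 5 XOR 13 = 8 ≥ 5 — no move.
  3: 3 XOR 13 = 14 ≥ 3 — no move.
  23: 23 XOR 13 = 26 ≥ 23 — no move.
That gives 1 winning move.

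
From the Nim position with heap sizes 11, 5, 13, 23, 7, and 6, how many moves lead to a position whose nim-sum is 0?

Compute the nim-sum pairwise:
11 XOR 5 = 14
14 XOR 13 = 3
3 XOR 23 = 20
20 XOR 7 = 19
19 XOR 6 = 21
The overall nim-sum is X = 21. A heap of size p has a winning move iff p XOR X < p (reduce it to p XOR X).
  11: 11 XOR 21 = 30 ≥ 11 — no move.
  5: 5 XOR 21 = 16 ≥ 5 — no move.
  13: 13 XOR 21 = 24 ≥ 13 — no move.
  23: 23 XOR 21 = 2 < 23 — winning move (to 2).
  7: 7 XOR 21 = 18 ≥ 7 — no move.
  6: 6 XOR 21 = 19 ≥ 6 — no move.
That gives 1 winning move.

1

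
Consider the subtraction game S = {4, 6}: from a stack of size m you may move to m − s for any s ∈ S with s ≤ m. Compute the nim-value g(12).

Grundy values for subtraction set {4, 6}:
g(0) = mex{} = 0
g(1) = mex{} = 0
g(2) = mex{} = 0
g(3) = mex{} = 0
g(4) = mex{0} = 1
g(5) = mex{0} = 1
g(6) = mex{0} = 1
g(7) = mex{0} = 1
g(8) = mex{0,1} = 2
g(9) = mex{0,1} = 2
g(10) = mex{1} = 0
g(11) = mex{1} = 0
g(12) = mex{1,2} = 0
So g(12) = 0.

0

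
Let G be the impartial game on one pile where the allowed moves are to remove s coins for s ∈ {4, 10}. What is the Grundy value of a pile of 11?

Grundy values for subtraction set {4, 10}:
g(0) = mex{} = 0
g(1) = mex{} = 0
g(2) = mex{} = 0
g(3) = mex{} = 0
g(4) = mex{0} = 1
g(5) = mex{0} = 1
g(6) = mex{0} = 1
g(7) = mex{0} = 1
g(8) = mex{1} = 0
g(9) = mex{1} = 0
g(10) = mex{0,1} = 2
g(11) = mex{0,1} = 2
So g(11) = 2.

2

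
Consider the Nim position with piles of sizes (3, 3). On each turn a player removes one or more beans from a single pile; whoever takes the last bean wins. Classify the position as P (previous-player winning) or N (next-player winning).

In binary:
  11  (3)
  11  (3)
  --
  00  (0)
The nim-sum is 0, so this is a P-position: the player to move is in a losing position under optimal play.

P-position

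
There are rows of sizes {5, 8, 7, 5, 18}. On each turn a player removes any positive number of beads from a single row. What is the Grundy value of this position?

29

Write each in binary and XOR column by column:
  00101  (5)
  01000  (8)
  00111  (7)
  00101  (5)
  10010  (18)
  -----
  11101  (29)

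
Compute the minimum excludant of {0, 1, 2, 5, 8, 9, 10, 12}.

3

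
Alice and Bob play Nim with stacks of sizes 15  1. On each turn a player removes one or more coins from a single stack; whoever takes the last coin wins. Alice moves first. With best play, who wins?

Alice wins

Nim-sum: 15 ⊕ 1 = 14.
The nim-sum is 14 ≠ 0, so this is an N-position: the player to move can win; Alice has a winning move.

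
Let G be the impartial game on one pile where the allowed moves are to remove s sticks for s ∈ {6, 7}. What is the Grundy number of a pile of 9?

1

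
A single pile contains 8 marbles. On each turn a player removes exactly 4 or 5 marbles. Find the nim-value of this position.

Grundy values for subtraction set {4, 5}:
k:     0  1  2  3  4  5  6  7  8
g(k):  0  0  0  0  1  1  1  1  2
So g(8) = 2.

2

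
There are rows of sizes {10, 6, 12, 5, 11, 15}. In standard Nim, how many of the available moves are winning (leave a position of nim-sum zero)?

3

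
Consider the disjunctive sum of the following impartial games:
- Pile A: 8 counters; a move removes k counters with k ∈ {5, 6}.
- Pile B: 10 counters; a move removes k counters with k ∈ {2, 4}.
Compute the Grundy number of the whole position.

3

For pile A, compute g(0), g(1), … with moves {5, 6}:
k:     0  1  2  3  4  5  6  7  8
g(k):  0  0  0  0  0  1  1  1  1
So g(8) = 1.
Grundy values for pile B (subtraction set {2, 4}):
g(0) = mex{} = 0
g(1) = mex{} = 0
g(2) = mex{0} = 1
g(3) = mex{0} = 1
g(4) = mex{0,1} = 2
g(5) = mex{0,1} = 2
g(6) = mex{1,2} = 0
g(7) = mex{1,2} = 0
g(8) = mex{0,2} = 1
g(9) = mex{0,2} = 1
g(10) = mex{0,1} = 2
So g(10) = 2.
By the Sprague-Grundy theorem, the Grundy value of a sum of independent games is the XOR of the component values.
Combined value = 1 XOR 2 = 3.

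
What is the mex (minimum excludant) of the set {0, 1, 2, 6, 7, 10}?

The values 0, 1, 2 are all present; 3 is the first non-negative integer missing from the set.

3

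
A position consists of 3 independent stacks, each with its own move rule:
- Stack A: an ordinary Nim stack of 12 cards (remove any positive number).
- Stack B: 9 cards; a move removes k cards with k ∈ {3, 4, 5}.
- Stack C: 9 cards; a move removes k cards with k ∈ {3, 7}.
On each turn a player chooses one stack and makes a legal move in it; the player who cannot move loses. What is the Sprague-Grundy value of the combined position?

13

Stack A is a plain Nim stack of size 12, so its Grundy value is 12.
Build the Grundy sequence for stack B with g(k) = mex{g(k−s) : s ∈ {3, 4, 5}, s ≤ k}:
k:     0  1  2  3  4  5  6  7  8  9
g(k):  0  0  0  1  1  1  2  2  0  0
So g(9) = 0.
For stack C, compute g(0), g(1), … with moves {3, 7}:
k:     0  1  2  3  4  5  6  7  8  9
g(k):  0  0  0  1  1  1  0  2  2  1
So g(9) = 1.
The value of a disjunctive sum is the nim-sum of the parts.
Combined value = 12 ⊕ 0 ⊕ 1 = 13.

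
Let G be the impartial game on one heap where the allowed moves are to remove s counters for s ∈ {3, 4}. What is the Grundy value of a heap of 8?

0

Build the Grundy sequence with g(k) = mex{g(k−s) : s ∈ {3, 4}, s ≤ k}:
k:     0  1  2  3  4  5  6  7  8
g(k):  0  0  0  1  1  1  2  0  0
So g(8) = 0.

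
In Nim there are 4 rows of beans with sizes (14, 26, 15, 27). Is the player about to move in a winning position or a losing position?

Losing position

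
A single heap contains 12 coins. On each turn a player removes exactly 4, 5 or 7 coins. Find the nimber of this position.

0

Grundy values for subtraction set {4, 5, 7}:
k:     0  1  2  3  4  5  6  7  8  9 10 11 12
g(k):  0  0  0  0  1  1  1  1  2  2  2  0  0
So g(12) = 0.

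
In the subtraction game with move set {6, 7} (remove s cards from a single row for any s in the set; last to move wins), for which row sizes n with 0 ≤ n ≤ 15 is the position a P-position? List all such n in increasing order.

0, 1, 2, 3, 4, 5, 13, 14, 15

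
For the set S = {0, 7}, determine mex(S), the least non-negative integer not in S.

0 is in the set but 1 is not, so the mex is 1.

1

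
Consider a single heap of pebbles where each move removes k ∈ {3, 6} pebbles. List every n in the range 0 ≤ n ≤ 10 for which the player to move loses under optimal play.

0, 1, 2, 9, 10

Compute g(0), g(1), … for moves {3, 6}:
g(0) = mex{} = 0
g(1) = mex{} = 0
g(2) = mex{} = 0
g(3) = mex{0} = 1
g(4) = mex{0} = 1
g(5) = mex{0} = 1
g(6) = mex{0,1} = 2
g(7) = mex{0,1} = 2
g(8) = mex{0,1} = 2
g(9) = mex{1,2} = 0
g(10) = mex{1,2} = 0
The P-positions (g = 0) in 0..10 are 0, 1, 2, 9, 10.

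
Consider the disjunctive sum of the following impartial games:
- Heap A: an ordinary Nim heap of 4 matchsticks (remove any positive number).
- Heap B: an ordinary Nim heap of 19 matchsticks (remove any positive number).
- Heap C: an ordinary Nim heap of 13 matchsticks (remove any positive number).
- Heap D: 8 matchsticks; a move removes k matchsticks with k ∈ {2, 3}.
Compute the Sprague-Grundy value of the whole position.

Heap A is a plain Nim heap of size 4, so its Grundy value is 4.
Heap B is a plain Nim heap of size 19, so its Grundy value is 19.
Heap C is a plain Nim heap of size 13, so its Grundy value is 13.
Grundy values for heap D (subtraction set {2, 3}):
g(0) = mex{} = 0
g(1) = mex{} = 0
g(2) = mex{0} = 1
g(3) = mex{0} = 1
g(4) = mex{0,1} = 2
g(5) = mex{1} = 0
g(6) = mex{1,2} = 0
g(7) = mex{0,2} = 1
g(8) = mex{0} = 1
So g(8) = 1.
The value of a disjunctive sum is the nim-sum of the parts.
Combined value = 4 XOR 19 XOR 13 XOR 1 = 27.

27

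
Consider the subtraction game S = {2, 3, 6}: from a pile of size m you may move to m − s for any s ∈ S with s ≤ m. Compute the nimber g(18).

0

Compute g(0), g(1), … for moves {2, 3, 6}:
k:     0  1  2  3  4  5  6  7  8  9 10 11 12 13 14 15 16 17 18
g(k):  0  0  1  1  2  0  3  1  2  0  0  1  1  2  0  3  1  2  0
So g(18) = 0.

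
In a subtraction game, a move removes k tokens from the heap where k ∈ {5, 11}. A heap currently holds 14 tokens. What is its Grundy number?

2

Grundy values for subtraction set {5, 11}:
g(0) = mex{} = 0
g(1) = mex{} = 0
g(2) = mex{} = 0
g(3) = mex{} = 0
g(4) = mex{} = 0
g(5) = mex{0} = 1
g(6) = mex{0} = 1
g(7) = mex{0} = 1
g(8) = mex{0} = 1
g(9) = mex{0} = 1
g(10) = mex{1} = 0
g(11) = mex{0,1} = 2
g(12) = mex{0,1} = 2
g(13) = mex{0,1} = 2
g(14) = mex{0,1} = 2
So g(14) = 2.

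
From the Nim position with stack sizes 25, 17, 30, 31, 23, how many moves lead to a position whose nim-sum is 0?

5

Compute the nim-sum pairwise:
25 XOR 17 = 8
8 XOR 30 = 22
22 XOR 31 = 9
9 XOR 23 = 30
The overall nim-sum is X = 30. A stack of size p has a winning move iff p XOR X < p (reduce it to p XOR X).
  25: 25 XOR 30 = 7 < 25 — winning move (to 7).
  17: 17 XOR 30 = 15 < 17 — winning move (to 15).
  30: 30 XOR 30 = 0 < 30 — winning move (to 0).
  31: 31 XOR 30 = 1 < 31 — winning move (to 1).
  23: 23 XOR 30 = 9 < 23 — winning move (to 9).
That gives 5 winning moves.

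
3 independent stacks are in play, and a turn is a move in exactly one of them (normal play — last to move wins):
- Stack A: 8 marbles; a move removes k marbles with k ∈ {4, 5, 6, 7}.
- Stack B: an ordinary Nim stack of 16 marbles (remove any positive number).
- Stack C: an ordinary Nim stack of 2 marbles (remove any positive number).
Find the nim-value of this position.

16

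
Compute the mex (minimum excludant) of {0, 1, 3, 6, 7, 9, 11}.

2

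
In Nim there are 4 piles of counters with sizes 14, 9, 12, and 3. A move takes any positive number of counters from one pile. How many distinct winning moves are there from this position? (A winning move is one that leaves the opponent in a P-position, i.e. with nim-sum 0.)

3

Compute the nim-sum pairwise:
14 ^ 9 = 7
7 ^ 12 = 11
11 ^ 3 = 8
The overall nim-sum is X = 8. A pile of size p has a winning move iff p XOR X < p (reduce it to p XOR X).
  14: 14 XOR 8 = 6 < 14 — winning move (to 6).
  9: 9 XOR 8 = 1 < 9 — winning move (to 1).
  12: 12 XOR 8 = 4 < 12 — winning move (to 4).
  3: 3 XOR 8 = 11 ≥ 3 — no move.
That gives 3 winning moves.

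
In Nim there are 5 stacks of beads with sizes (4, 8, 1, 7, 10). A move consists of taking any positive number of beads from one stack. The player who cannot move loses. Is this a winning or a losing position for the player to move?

Losing position

Nim-sum: 4 ⊕ 8 ⊕ 1 ⊕ 7 ⊕ 10 = 0.
The nim-sum is 0, so this is a P-position: the player to move is in a losing position under optimal play.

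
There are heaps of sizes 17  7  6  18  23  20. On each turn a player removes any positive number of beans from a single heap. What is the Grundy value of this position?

1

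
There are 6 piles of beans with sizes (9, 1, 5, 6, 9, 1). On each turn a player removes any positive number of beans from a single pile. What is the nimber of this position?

Compute the nim-sum pairwise:
9 ^ 1 = 8
8 ^ 5 = 13
13 ^ 6 = 11
11 ^ 9 = 2
2 ^ 1 = 3

3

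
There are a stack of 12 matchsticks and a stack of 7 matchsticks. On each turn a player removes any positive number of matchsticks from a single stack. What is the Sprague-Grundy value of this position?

Compute the nim-sum pairwise:
12 ^ 7 = 11

11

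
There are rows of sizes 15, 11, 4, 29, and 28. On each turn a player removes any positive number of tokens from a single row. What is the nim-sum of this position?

1

Nim-sum: 15 XOR 11 XOR 4 XOR 29 XOR 28 = 1.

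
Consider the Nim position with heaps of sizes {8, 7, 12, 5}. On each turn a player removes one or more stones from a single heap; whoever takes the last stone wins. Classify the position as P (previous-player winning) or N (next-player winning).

Bitwise XOR of the heap sizes:
  1000  (8)
  0111  (7)
  1100  (12)
  0101  (5)
  ----
  0110  (6)
The nim-sum is 6 ≠ 0, so this is an N-position: the player to move can win.

N-position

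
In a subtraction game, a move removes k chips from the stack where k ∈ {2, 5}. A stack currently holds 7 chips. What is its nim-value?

Compute g(0), g(1), … for moves {2, 5}:
g(0) = mex{} = 0
g(1) = mex{} = 0
g(2) = mex{0} = 1
g(3) = mex{0} = 1
g(4) = mex{1} = 0
g(5) = mex{0,1} = 2
g(6) = mex{0} = 1
g(7) = mex{1,2} = 0
So g(7) = 0.

0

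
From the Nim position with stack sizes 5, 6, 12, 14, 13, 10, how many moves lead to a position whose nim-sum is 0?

Nim-sum: 5 ⊕ 6 ⊕ 12 ⊕ 14 ⊕ 13 ⊕ 10 = 6.
The overall nim-sum is X = 6. A stack of size p has a winning move iff p XOR X < p (reduce it to p XOR X).
  5: 5 XOR 6 = 3 < 5 — winning move (to 3).
  6: 6 XOR 6 = 0 < 6 — winning move (to 0).
  12: 12 XOR 6 = 10 < 12 — winning move (to 10).
  14: 14 XOR 6 = 8 < 14 — winning move (to 8).
  13: 13 XOR 6 = 11 < 13 — winning move (to 11).
  10: 10 XOR 6 = 12 ≥ 10 — no move.
That gives 5 winning moves.

5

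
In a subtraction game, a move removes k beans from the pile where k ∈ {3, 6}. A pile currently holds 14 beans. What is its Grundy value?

Build the Grundy sequence with g(k) = mex{g(k−s) : s ∈ {3, 6}, s ≤ k}:
k:     0  1  2  3  4  5  6  7  8  9 10 11 12 13 14
g(k):  0  0  0  1  1  1  2  2  2  0  0  0  1  1  1
So g(14) = 1.

1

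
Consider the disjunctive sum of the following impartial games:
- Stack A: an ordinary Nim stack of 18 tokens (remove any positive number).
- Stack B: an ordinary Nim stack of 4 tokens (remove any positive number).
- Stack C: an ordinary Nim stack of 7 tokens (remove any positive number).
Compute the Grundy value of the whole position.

17

Stack A is a plain Nim stack of size 18, so its Grundy value is 18.
Stack B is a plain Nim stack of size 4, so its Grundy value is 4.
Stack C is a plain Nim stack of size 7, so its Grundy value is 7.
By the Sprague-Grundy theorem, the Grundy value of a sum of independent games is the XOR of the component values.
Combined value = 18 XOR 4 XOR 7 = 17.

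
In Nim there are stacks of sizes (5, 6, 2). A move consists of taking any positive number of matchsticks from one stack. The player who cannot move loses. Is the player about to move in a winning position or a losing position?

In binary:
  101  (5)
  110  (6)
  010  (2)
  ---
  001  (1)
The nim-sum is 1 ≠ 0, so this is an N-position: the player to move can win.

Winning position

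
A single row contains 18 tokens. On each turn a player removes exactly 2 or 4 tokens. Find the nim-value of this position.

Grundy values for subtraction set {2, 4}:
k:     0  1  2  3  4  5  6  7  8  9 10 11 12 13 14 15 16 17 18
g(k):  0  0  1  1  2  2  0  0  1  1  2  2  0  0  1  1  2  2  0
So g(18) = 0.

0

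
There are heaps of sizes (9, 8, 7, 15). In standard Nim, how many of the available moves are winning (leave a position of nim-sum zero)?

3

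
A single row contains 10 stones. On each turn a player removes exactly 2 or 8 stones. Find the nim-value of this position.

Build the Grundy sequence with g(k) = mex{g(k−s) : s ∈ {2, 8}, s ≤ k}:
k:     0  1  2  3  4  5  6  7  8  9 10
g(k):  0  0  1  1  0  0  1  1  2  2  0
So g(10) = 0.

0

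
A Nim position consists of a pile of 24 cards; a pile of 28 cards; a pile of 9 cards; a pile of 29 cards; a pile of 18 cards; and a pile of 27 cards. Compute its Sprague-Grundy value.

Nim-sum: 24 ^ 28 ^ 9 ^ 29 ^ 18 ^ 27 = 25.

25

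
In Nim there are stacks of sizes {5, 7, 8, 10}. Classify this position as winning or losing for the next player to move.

Write each in binary and XOR column by column:
  0101  (5)
  0111  (7)
  1000  (8)
  1010  (10)
  ----
  0000  (0)
The nim-sum is 0, so this is a P-position: the player to move is in a losing position under optimal play.

Losing position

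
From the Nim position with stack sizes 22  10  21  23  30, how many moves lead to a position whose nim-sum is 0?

0

In binary:
  10110  (22)
  01010  (10)
  10101  (21)
  10111  (23)
  11110  (30)
  -----
  00000  (0)
The nim-sum is already 0, so every move leaves a nonzero nim-sum — there are no winning moves.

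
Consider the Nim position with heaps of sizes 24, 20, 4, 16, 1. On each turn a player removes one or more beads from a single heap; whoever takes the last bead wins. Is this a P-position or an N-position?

Compute the nim-sum pairwise:
24 ⊕ 20 = 12
12 ⊕ 4 = 8
8 ⊕ 16 = 24
24 ⊕ 1 = 25
The nim-sum is 25 ≠ 0, so this is an N-position: the player to move can win.

N-position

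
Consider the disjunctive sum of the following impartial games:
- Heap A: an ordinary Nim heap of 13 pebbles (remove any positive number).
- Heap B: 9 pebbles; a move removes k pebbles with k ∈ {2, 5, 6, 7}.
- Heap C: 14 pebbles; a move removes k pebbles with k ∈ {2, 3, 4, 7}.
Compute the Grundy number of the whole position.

Heap A is a plain Nim heap of size 13, so its Grundy value is 13.
Build the Grundy sequence for heap B with g(k) = mex{g(k−s) : s ∈ {2, 5, 6, 7}, s ≤ k}:
k:     0  1  2  3  4  5  6  7  8  9
g(k):  0  0  1  1  0  2  1  3  2  2
So g(9) = 2.
Build the Grundy sequence for heap C with g(k) = mex{g(k−s) : s ∈ {2, 3, 4, 7}, s ≤ k}:
g(0) = mex{} = 0
g(1) = mex{} = 0
g(2) = mex{0} = 1
g(3) = mex{0} = 1
g(4) = mex{0,1} = 2
g(5) = mex{0,1} = 2
g(6) = mex{1,2} = 0
g(7) = mex{0,1,2} = 3
g(8) = mex{0,2} = 1
g(9) = mex{0,1,2,3} = 4
g(10) = mex{0,1,3} = 2
g(11) = mex{1,2,3,4} = 0
g(12) = mex{1,2,4} = 0
g(13) = mex{0,2,4} = 1
g(14) = mex{0,2,3} = 1
So g(14) = 1.
The value of a disjunctive sum is the nim-sum of the parts.
Combined value = 13 XOR 2 XOR 1 = 14.

14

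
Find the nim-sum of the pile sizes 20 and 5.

Nim-sum: 20 ⊕ 5 = 17.

17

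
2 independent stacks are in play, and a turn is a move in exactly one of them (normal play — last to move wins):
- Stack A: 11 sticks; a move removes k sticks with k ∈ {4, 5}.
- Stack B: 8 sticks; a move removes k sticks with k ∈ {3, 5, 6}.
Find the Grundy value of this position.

2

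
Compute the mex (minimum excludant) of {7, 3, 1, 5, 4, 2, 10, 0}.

6

The values 0, 1, 2, 3, 4, 5 are all present; 6 is the first non-negative integer missing from the set.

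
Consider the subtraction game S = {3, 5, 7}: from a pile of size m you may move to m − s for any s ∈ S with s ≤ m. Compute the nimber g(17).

Build the Grundy sequence with g(k) = mex{g(k−s) : s ∈ {3, 5, 7}, s ≤ k}:
k:     0  1  2  3  4  5  6  7  8  9 10 11 12 13 14 15 16 17
g(k):  0  0  0  1  1  1  2  2  2  3  0  0  0  1  1  1  2  2
So g(17) = 2.

2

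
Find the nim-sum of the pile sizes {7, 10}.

13

Nim-sum: 7 XOR 10 = 13.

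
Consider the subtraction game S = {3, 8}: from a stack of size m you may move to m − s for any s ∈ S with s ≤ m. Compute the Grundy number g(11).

0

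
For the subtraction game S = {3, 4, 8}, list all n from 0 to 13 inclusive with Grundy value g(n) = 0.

0, 1, 2, 7, 12, 13

Build the Grundy sequence with g(k) = mex{g(k−s) : s ∈ {3, 4, 8}, s ≤ k}:
k:     0  1  2  3  4  5  6  7  8  9 10 11 12 13
g(k):  0  0  0  1  1  1  2  0  2  3  1  3  0  0
The P-positions (g = 0) in 0..13 are 0, 1, 2, 7, 12, 13.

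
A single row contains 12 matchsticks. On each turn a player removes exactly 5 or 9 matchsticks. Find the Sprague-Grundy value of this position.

Grundy values for subtraction set {5, 9}:
k:     0  1  2  3  4  5  6  7  8  9 10 11 12
g(k):  0  0  0  0  0  1  1  1  1  1  2  2  2
So g(12) = 2.

2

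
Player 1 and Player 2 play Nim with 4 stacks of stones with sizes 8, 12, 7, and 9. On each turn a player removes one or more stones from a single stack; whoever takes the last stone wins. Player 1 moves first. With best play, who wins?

Player 1 wins

In binary:
  1000  (8)
  1100  (12)
  0111  (7)
  1001  (9)
  ----
  1010  (10)
The nim-sum is 10 ≠ 0, so this is an N-position: the player to move can win; Player 1 has a winning move.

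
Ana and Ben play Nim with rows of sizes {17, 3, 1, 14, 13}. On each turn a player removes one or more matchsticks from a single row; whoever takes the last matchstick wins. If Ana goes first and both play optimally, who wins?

Ana wins

Compute the nim-sum pairwise:
17 XOR 3 = 18
18 XOR 1 = 19
19 XOR 14 = 29
29 XOR 13 = 16
The nim-sum is 16 ≠ 0, so this is an N-position: the player to move can win; Ana has a winning move.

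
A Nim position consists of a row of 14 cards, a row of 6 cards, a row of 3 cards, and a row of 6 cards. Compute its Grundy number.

13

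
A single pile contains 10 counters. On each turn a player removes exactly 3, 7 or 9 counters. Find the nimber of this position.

Compute g(0), g(1), … for moves {3, 7, 9}:
g(0) = mex{} = 0
g(1) = mex{} = 0
g(2) = mex{} = 0
g(3) = mex{0} = 1
g(4) = mex{0} = 1
g(5) = mex{0} = 1
g(6) = mex{1} = 0
g(7) = mex{0,1} = 2
g(8) = mex{0,1} = 2
g(9) = mex{0} = 1
g(10) = mex{0,1,2} = 3
So g(10) = 3.

3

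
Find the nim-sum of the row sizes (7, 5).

2

Write each in binary and XOR column by column:
  111  (7)
  101  (5)
  ---
  010  (2)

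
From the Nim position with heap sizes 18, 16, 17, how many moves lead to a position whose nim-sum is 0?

Nim-sum: 18 ^ 16 ^ 17 = 19.
The overall nim-sum is X = 19. A heap of size p has a winning move iff p XOR X < p (reduce it to p XOR X).
  18: 18 XOR 19 = 1 < 18 — winning move (to 1).
  16: 16 XOR 19 = 3 < 16 — winning move (to 3).
  17: 17 XOR 19 = 2 < 17 — winning move (to 2).
That gives 3 winning moves.

3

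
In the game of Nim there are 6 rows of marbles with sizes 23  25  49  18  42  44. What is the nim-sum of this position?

43

In binary:
  010111  (23)
  011001  (25)
  110001  (49)
  010010  (18)
  101010  (42)
  101100  (44)
  ------
  101011  (43)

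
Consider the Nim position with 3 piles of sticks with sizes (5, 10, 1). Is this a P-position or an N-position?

Bitwise XOR of the heap sizes:
  0101  (5)
  1010  (10)
  0001  (1)
  ----
  1110  (14)
The nim-sum is 14 ≠ 0, so this is an N-position: the player to move can win.

N-position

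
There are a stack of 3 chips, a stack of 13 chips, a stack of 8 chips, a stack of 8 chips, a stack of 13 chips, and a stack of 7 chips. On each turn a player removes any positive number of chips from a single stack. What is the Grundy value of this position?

4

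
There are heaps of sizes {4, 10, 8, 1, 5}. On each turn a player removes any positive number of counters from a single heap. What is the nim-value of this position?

In binary:
  0100  (4)
  1010  (10)
  1000  (8)
  0001  (1)
  0101  (5)
  ----
  0010  (2)

2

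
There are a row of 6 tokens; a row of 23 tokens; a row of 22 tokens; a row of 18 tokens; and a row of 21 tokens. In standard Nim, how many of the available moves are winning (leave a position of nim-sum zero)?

0

Nim-sum: 6 ⊕ 23 ⊕ 22 ⊕ 18 ⊕ 21 = 0.
The nim-sum is already 0, so every move leaves a nonzero nim-sum — there are no winning moves.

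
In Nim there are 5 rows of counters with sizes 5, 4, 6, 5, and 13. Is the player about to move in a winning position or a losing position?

Winning position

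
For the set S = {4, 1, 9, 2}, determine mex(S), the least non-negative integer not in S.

0

0 is not in the set, so the mex is 0.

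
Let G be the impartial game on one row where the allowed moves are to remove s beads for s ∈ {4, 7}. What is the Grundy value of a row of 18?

Build the Grundy sequence with g(k) = mex{g(k−s) : s ∈ {4, 7}, s ≤ k}:
k:     0  1  2  3  4  5  6  7  8  9 10 11 12 13 14 15 16 17 18
g(k):  0  0  0  0  1  1  1  1  2  2  2  0  0  0  0  1  1  1  1
So g(18) = 1.

1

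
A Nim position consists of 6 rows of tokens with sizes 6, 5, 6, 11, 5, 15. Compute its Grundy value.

Write each in binary and XOR column by column:
  0110  (6)
  0101  (5)
  0110  (6)
  1011  (11)
  0101  (5)
  1111  (15)
  ----
  0100  (4)

4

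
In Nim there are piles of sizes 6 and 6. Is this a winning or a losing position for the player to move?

Losing position

In binary:
  110  (6)
  110  (6)
  ---
  000  (0)
The nim-sum is 0, so this is a P-position: the player to move is in a losing position under optimal play.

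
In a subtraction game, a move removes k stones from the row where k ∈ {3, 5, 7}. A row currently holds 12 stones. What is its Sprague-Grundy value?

0

Grundy values for subtraction set {3, 5, 7}:
k:     0  1  2  3  4  5  6  7  8  9 10 11 12
g(k):  0  0  0  1  1  1  2  2  2  3  0  0  0
So g(12) = 0.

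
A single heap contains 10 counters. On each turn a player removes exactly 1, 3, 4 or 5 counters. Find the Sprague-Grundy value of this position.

Compute g(0), g(1), … for moves {1, 3, 4, 5}:
k:     0  1  2  3  4  5  6  7  8  9 10
g(k):  0  1  0  1  2  3  2  3  0  1  0
So g(10) = 0.

0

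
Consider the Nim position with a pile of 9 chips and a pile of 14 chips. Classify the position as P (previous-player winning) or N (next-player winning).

Nim-sum: 9 ⊕ 14 = 7.
The nim-sum is 7 ≠ 0, so this is an N-position: the player to move can win.

N-position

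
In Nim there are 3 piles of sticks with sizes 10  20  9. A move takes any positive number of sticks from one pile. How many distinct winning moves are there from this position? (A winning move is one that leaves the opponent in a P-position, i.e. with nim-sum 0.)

Nim-sum: 10 ⊕ 20 ⊕ 9 = 23.
The overall nim-sum is X = 23. A pile of size p has a winning move iff p XOR X < p (reduce it to p XOR X).
  10: 10 XOR 23 = 29 ≥ 10 — no move.
  20: 20 XOR 23 = 3 < 20 — winning move (to 3).
  9: 9 XOR 23 = 30 ≥ 9 — no move.
That gives 1 winning move.

1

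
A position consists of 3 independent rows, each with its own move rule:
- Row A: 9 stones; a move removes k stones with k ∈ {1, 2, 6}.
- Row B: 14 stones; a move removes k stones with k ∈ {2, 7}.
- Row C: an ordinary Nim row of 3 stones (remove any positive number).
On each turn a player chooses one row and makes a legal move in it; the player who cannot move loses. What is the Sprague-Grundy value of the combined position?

1

For row A, compute g(0), g(1), … with moves {1, 2, 6}:
k:     0  1  2  3  4  5  6  7  8  9
g(k):  0  1  2  0  1  2  3  0  1  2
So g(9) = 2.
For row B, compute g(0), g(1), … with moves {2, 7}:
k:     0  1  2  3  4  5  6  7  8  9 10 11 12 13 14
g(k):  0  0  1  1  0  0  1  1  2  0  0  1  1  0  0
So g(14) = 0.
Row C is a plain Nim row of size 3, so its Grundy value is 3.
By the Sprague-Grundy theorem, the Grundy value of a sum of independent games is the XOR of the component values.
Combined value = 2 XOR 0 XOR 3 = 1.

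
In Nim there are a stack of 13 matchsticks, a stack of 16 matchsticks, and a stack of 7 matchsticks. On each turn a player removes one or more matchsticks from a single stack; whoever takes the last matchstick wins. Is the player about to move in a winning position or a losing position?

Compute the nim-sum pairwise:
13 ⊕ 16 = 29
29 ⊕ 7 = 26
The nim-sum is 26 ≠ 0, so this is an N-position: the player to move can win.

Winning position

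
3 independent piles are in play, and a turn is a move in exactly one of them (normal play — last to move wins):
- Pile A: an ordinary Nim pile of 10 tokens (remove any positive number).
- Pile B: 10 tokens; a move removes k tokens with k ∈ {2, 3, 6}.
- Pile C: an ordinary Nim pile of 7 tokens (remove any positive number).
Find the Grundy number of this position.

Pile A is a plain Nim pile of size 10, so its Grundy value is 10.
Grundy values for pile B (subtraction set {2, 3, 6}):
k:     0  1  2  3  4  5  6  7  8  9 10
g(k):  0  0  1  1  2  0  3  1  2  0  0
So g(10) = 0.
Pile C is a plain Nim pile of size 7, so its Grundy value is 7.
The value of a disjunctive sum is the nim-sum of the parts.
Combined value = 10 XOR 0 XOR 7 = 13.

13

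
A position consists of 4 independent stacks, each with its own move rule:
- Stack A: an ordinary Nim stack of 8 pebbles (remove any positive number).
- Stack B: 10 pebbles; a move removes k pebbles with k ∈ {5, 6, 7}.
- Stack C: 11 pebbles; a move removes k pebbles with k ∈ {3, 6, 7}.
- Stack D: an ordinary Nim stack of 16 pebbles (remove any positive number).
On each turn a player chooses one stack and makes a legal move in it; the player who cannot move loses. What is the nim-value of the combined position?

Stack A is a plain Nim stack of size 8, so its Grundy value is 8.
For stack B, compute g(0), g(1), … with moves {5, 6, 7}:
k:     0  1  2  3  4  5  6  7  8  9 10
g(k):  0  0  0  0  0  1  1  1  1  1  2
So g(10) = 2.
Grundy values for stack C (subtraction set {3, 6, 7}):
g(0) = mex{} = 0
g(1) = mex{} = 0
g(2) = mex{} = 0
g(3) = mex{0} = 1
g(4) = mex{0} = 1
g(5) = mex{0} = 1
g(6) = mex{0,1} = 2
g(7) = mex{0,1} = 2
g(8) = mex{0,1} = 2
g(9) = mex{0,1,2} = 3
g(10) = mex{1,2} = 0
g(11) = mex{1,2} = 0
So g(11) = 0.
Stack D is a plain Nim stack of size 16, so its Grundy value is 16.
The value of a disjunctive sum is the nim-sum of the parts.
Combined value = 8 ⊕ 2 ⊕ 0 ⊕ 16 = 26.

26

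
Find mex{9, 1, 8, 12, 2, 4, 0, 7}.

3

The values 0, 1, 2 are all present; 3 is the first non-negative integer missing from the set.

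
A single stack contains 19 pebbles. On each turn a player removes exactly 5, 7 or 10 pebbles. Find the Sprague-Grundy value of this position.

0

Grundy values for subtraction set {5, 7, 10}:
k:     0  1  2  3  4  5  6  7  8  9 10 11 12 13 14 15 16 17 18 19
g(k):  0  0  0  0  0  1  1  1  1  1  2  2  2  2  2  0  0  0  0  0
So g(19) = 0.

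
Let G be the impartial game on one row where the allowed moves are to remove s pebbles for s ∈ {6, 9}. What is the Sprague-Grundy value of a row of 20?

Compute g(0), g(1), … for moves {6, 9}:
k:     0  1  2  3  4  5  6  7  8  9 10 11 12 13 14 15 16 17 18 19 20
g(k):  0  0  0  0  0  0  1  1  1  1  1  1  2  2  2  0  0  0  0  0  0
So g(20) = 0.

0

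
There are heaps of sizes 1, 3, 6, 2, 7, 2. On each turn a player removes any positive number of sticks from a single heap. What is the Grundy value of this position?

3

Nim-sum: 1 ⊕ 3 ⊕ 6 ⊕ 2 ⊕ 7 ⊕ 2 = 3.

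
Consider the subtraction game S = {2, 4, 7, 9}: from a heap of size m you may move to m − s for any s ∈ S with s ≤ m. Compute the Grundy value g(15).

2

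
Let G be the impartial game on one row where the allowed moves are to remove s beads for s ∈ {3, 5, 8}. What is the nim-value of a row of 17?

2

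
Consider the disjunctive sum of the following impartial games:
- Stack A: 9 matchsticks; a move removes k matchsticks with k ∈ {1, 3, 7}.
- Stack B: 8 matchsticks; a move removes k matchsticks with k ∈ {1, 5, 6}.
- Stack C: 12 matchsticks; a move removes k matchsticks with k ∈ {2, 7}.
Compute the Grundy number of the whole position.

2

Grundy values for stack A (subtraction set {1, 3, 7}):
g(0) = mex{} = 0
g(1) = mex{0} = 1
g(2) = mex{1} = 0
g(3) = mex{0} = 1
g(4) = mex{1} = 0
g(5) = mex{0} = 1
g(6) = mex{1} = 0
g(7) = mex{0} = 1
g(8) = mex{1} = 0
g(9) = mex{0} = 1
So g(9) = 1.
For stack B, compute g(0), g(1), … with moves {1, 5, 6}:
k:     0  1  2  3  4  5  6  7  8
g(k):  0  1  0  1  0  1  2  3  2
So g(8) = 2.
Grundy values for stack C (subtraction set {2, 7}):
g(0) = mex{} = 0
g(1) = mex{} = 0
g(2) = mex{0} = 1
g(3) = mex{0} = 1
g(4) = mex{1} = 0
g(5) = mex{1} = 0
g(6) = mex{0} = 1
g(7) = mex{0} = 1
g(8) = mex{0,1} = 2
g(9) = mex{1} = 0
g(10) = mex{1,2} = 0
g(11) = mex{0} = 1
g(12) = mex{0} = 1
So g(12) = 1.
By the Sprague-Grundy theorem, the Grundy value of a sum of independent games is the XOR of the component values.
Combined value = 1 ⊕ 2 ⊕ 1 = 2.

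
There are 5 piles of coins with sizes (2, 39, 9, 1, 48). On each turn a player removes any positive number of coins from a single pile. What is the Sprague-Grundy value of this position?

Write each in binary and XOR column by column:
  000010  (2)
  100111  (39)
  001001  (9)
  000001  (1)
  110000  (48)
  ------
  011101  (29)

29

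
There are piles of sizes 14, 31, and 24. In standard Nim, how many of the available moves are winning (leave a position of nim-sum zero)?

Bitwise XOR of the heap sizes:
  01110  (14)
  11111  (31)
  11000  (24)
  -----
  01001  (9)
The overall nim-sum is X = 9. A pile of size p has a winning move iff p XOR X < p (reduce it to p XOR X).
  14: 14 XOR 9 = 7 < 14 — winning move (to 7).
  31: 31 XOR 9 = 22 < 31 — winning move (to 22).
  24: 24 XOR 9 = 17 < 24 — winning move (to 17).
That gives 3 winning moves.

3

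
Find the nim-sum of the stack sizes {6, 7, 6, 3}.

4

Bitwise XOR of the heap sizes:
  110  (6)
  111  (7)
  110  (6)
  011  (3)
  ---
  100  (4)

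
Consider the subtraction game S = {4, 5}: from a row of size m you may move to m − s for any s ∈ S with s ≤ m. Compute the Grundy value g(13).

1

Grundy values for subtraction set {4, 5}:
k:     0  1  2  3  4  5  6  7  8  9 10 11 12 13
g(k):  0  0  0  0  1  1  1  1  2  0  0  0  0  1
So g(13) = 1.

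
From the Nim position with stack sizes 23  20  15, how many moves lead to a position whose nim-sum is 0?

1

Compute the nim-sum pairwise:
23 ^ 20 = 3
3 ^ 15 = 12
The overall nim-sum is X = 12. A stack of size p has a winning move iff p XOR X < p (reduce it to p XOR X).
  23: 23 XOR 12 = 27 ≥ 23 — no move.
  20: 20 XOR 12 = 24 ≥ 20 — no move.
  15: 15 XOR 12 = 3 < 15 — winning move (to 3).
That gives 1 winning move.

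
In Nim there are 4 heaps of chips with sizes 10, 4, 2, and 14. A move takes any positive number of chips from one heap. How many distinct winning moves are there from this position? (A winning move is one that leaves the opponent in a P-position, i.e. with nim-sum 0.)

3

Nim-sum: 10 ⊕ 4 ⊕ 2 ⊕ 14 = 2.
The overall nim-sum is X = 2. A heap of size p has a winning move iff p XOR X < p (reduce it to p XOR X).
  10: 10 XOR 2 = 8 < 10 — winning move (to 8).
  4: 4 XOR 2 = 6 ≥ 4 — no move.
  2: 2 XOR 2 = 0 < 2 — winning move (to 0).
  14: 14 XOR 2 = 12 < 14 — winning move (to 12).
That gives 3 winning moves.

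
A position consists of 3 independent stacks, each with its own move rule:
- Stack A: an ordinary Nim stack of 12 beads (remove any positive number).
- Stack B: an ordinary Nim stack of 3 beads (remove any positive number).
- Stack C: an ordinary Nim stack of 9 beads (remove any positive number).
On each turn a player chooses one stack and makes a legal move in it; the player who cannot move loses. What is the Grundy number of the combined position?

Stack A is a plain Nim stack of size 12, so its Grundy value is 12.
Stack B is a plain Nim stack of size 3, so its Grundy value is 3.
Stack C is a plain Nim stack of size 9, so its Grundy value is 9.
The value of a disjunctive sum is the nim-sum of the parts.
Combined value = 12 XOR 3 XOR 9 = 6.

6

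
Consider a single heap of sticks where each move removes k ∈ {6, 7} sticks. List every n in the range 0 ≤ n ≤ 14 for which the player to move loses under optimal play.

0, 1, 2, 3, 4, 5, 13, 14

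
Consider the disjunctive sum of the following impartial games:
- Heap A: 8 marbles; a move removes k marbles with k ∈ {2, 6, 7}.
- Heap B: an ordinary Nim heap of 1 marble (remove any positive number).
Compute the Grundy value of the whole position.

3

Grundy values for heap A (subtraction set {2, 6, 7}):
k:     0  1  2  3  4  5  6  7  8
g(k):  0  0  1  1  0  0  1  1  2
So g(8) = 2.
Heap B is a plain Nim heap of size 1, so its Grundy value is 1.
The value of a disjunctive sum is the nim-sum of the parts.
Combined value = 2 XOR 1 = 3.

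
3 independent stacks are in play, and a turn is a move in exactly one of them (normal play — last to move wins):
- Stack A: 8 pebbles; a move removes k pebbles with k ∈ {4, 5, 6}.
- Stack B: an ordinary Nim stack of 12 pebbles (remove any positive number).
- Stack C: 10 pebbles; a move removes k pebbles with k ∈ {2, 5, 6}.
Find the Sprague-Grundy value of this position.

For stack A, compute g(0), g(1), … with moves {4, 5, 6}:
g(0) = mex{} = 0
g(1) = mex{} = 0
g(2) = mex{} = 0
g(3) = mex{} = 0
g(4) = mex{0} = 1
g(5) = mex{0} = 1
g(6) = mex{0} = 1
g(7) = mex{0} = 1
g(8) = mex{0,1} = 2
So g(8) = 2.
Stack B is a plain Nim stack of size 12, so its Grundy value is 12.
For stack C, compute g(0), g(1), … with moves {2, 5, 6}:
k:     0  1  2  3  4  5  6  7  8  9 10
g(k):  0  0  1  1  0  2  1  3  0  2  1
So g(10) = 1.
The value of a disjunctive sum is the nim-sum of the parts.
Combined value = 2 ⊕ 12 ⊕ 1 = 15.

15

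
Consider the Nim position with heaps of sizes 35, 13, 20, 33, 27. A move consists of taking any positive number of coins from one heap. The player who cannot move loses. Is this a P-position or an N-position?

P-position

Compute the nim-sum pairwise:
35 ⊕ 13 = 46
46 ⊕ 20 = 58
58 ⊕ 33 = 27
27 ⊕ 27 = 0
The nim-sum is 0, so this is a P-position: the player to move is in a losing position under optimal play.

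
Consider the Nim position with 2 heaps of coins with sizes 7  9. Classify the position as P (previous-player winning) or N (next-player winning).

Compute the nim-sum pairwise:
7 ⊕ 9 = 14
The nim-sum is 14 ≠ 0, so this is an N-position: the player to move can win.

N-position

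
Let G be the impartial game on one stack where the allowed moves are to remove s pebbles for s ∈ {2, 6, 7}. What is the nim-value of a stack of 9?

Grundy values for subtraction set {2, 6, 7}:
g(0) = mex{} = 0
g(1) = mex{} = 0
g(2) = mex{0} = 1
g(3) = mex{0} = 1
g(4) = mex{1} = 0
g(5) = mex{1} = 0
g(6) = mex{0} = 1
g(7) = mex{0} = 1
g(8) = mex{0,1} = 2
g(9) = mex{1} = 0
So g(9) = 0.

0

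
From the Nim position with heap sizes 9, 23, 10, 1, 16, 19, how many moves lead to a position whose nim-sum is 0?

3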